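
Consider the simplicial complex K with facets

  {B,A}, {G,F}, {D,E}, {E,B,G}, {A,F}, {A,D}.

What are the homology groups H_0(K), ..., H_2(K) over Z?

H_0 = Z,  H_1 = Z^2,  H_2 = 0.

We work with the vertex ordering A < B < D < E < F < G. The simplices of K, each written with vertices in increasing order, are:

  0-simplices (6): A, B, D, E, F, G
  1-simplices (8): AB, AD, AF, BE, BG, DE, EG, FG
  2-simplices (1): BEG

so the chain groups are C_0 ≅ Z^6, C_1 ≅ Z^8, C_2 ≅ Z^1.

∂_1: C_1 → C_0 sends each edge [p,q] (with p < q) to q − p.
The 6×8 boundary matrix has rank 5 and Smith normal form diag(1,1,1,1,1).

∂_2: C_2 → C_1 acts by ∂[p,q,r] = [q,r] − [p,r] + [p,q]. For instance
  ∂BEG = EG − BG + BE.
The resulting 8×1 matrix has rank 1, and its Smith normal form has invariant factors (1).

Computing H_k = (kernel of ∂_k) / (image of ∂_{k+1}):

  H_0: rank C_0 − rank ∂_1 = 6 − 5 = 1, and the invariant factors of ∂_1 are all 1, so H_0 ≅ Z.
  H_1: rank ker ∂_1 − rank ∂_2 = (8 − 5) − 1 = 2, and the invariant factors of ∂_2 are all 1, so H_1 ≅ Z^2.
  H_2: rank ker ∂_2 − rank ∂_3 = (1 − 1) − 0 = 0, and there is no ∂_3, so H_2 ≅ 0.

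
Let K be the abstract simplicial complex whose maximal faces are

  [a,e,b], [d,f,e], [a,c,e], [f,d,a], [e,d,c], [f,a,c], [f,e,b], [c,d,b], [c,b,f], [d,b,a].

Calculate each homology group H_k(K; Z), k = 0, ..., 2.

H_0 ≅ Z,  H_1 ≅ Z_2,  H_2 = 0.

Order the vertices as a < b < c < d < e < f. Listing each simplex with vertices in this order, K has dimension 2 with simplices:

  0-simplices (6): a, b, c, d, e, f
  1-simplices (15): ab, ac, ad, ae, af, bc, bd, be, bf, cd, ce, cf, de, df, ef
  2-simplices (10): abd, abe, ace, acf, adf, bcd, bcf, bef, cde, def

Hence C_0 ≅ Z^6, C_1 ≅ Z^15, C_2 ≅ Z^10.

Boundary ∂_1: C_1 → C_0 sends each edge [p,q] (with p < q) to q − p. For instance
  ∂bc = c − b.
The resulting 6×15 matrix has rank 5, and its Smith normal form has invariant factors (1,1,1,1,1).

Boundary ∂_2: C_2 → C_1 acts by ∂[p,q,r] = [q,r] − [p,r] + [p,q]. For instance
  ∂def = ef − df + de,
  ∂acf = cf − af + ac.
The resulting 15×10 matrix has rank 10, and its Smith normal form has invariant factors (1,1,1,1,1,1,1,1,1,2).

Reading off H_k = ker ∂_k / im ∂_{k+1}:

  H_0: rank C_0 − rank ∂_1 = 6 − 5 = 1, and the invariant factors of ∂_1 are all 1, so H_0 ≅ Z.
  H_1: rank ker ∂_1 − rank ∂_2 = (15 − 5) − 10 = 0, and ∂_2 has invariant factor 2 > 1, so H_1 ≅ Z_2.
  H_2: rank ker ∂_2 − rank ∂_3 = (10 − 10) − 0 = 0, and there is no ∂_3, so H_2 ≅ 0.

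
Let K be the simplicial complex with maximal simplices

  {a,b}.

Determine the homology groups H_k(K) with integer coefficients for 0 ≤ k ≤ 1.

Fix the vertex order a < b and write every simplex with vertices in increasing order. Then dim K = 1 and the simplices of K are:

  0-simplices (2): a, b
  1-simplices (1): ab

so the chain groups are C_0 ≅ Z^2, C_1 ≅ Z^1.

Boundary ∂_1: C_1 → C_0 maps an edge to its endpoints' difference, ∂[p,q] = q − p. For instance
  ∂ab = b − a.
The resulting 2×1 matrix has rank 1, and its Smith normal form has invariant factors (1).

Computing H_k = (kernel of ∂_k) / (image of ∂_{k+1}):

  H_0: rank C_0 − rank ∂_1 = 2 − 1 = 1, and the invariant factors of ∂_1 are all 1, so H_0 ≅ Z.
  H_1: rank ker ∂_1 − rank ∂_2 = (1 − 1) − 0 = 0, and there is no ∂_2, so H_1 ≅ 0.

H_0 ≅ Z,  H_1 = 0.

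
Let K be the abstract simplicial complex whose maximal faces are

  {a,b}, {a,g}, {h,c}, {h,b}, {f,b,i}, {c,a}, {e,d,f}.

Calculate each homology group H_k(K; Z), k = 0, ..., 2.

Fix the vertex order a < b < c < d < e < f < g < h < i and write every simplex with vertices in increasing order. Then dim K = 2 and the simplices of K are:

  0-simplices (9): a, b, c, d, e, f, g, h, i
  1-simplices (11): ab, ac, ag, bf, bh, bi, ch, de, df, ef, fi
  2-simplices (2): bfi, def

giving chain groups C_0 ≅ Z^9, C_1 ≅ Z^11, C_2 ≅ Z^2.

Boundary ∂_1: C_1 → C_0 sends each edge [p,q] (with p < q) to q − p. For instance
  ∂ab = b − a.
The resulting 9×11 matrix has rank 8, and its Smith normal form has invariant factors (1,1,1,1,1,1,1,1).

∂_2: C_2 → C_1 sends each 2-simplex [p,q,r] to [q,r] − [p,r] + [p,q]. For instance
  ∂def = ef − df + de,
  ∂bfi = fi − bi + bf.
This gives a 11×2 integer matrix of rank 2; reducing to Smith normal form yields diagonal entries (1,1).

From H_k ≅ ker(∂_k) / im(∂_{k+1}) we obtain:

  H_0: rank C_0 − rank ∂_1 = 9 − 8 = 1, and the invariant factors of ∂_1 are all 1, so H_0 ≅ Z.
  H_1: rank ker ∂_1 − rank ∂_2 = (11 − 8) − 2 = 1, and the invariant factors of ∂_2 are all 1, so H_1 ≅ Z.
  H_2: rank ker ∂_2 − rank ∂_3 = (2 − 2) − 0 = 0, and there is no ∂_3, so H_2 ≅ 0.

As a check, the Euler characteristic is 9 − 11 + 2 = 0, which agrees with 1 − 1 + 0 = 0.

H_0 ≅ Z,  H_1 ≅ Z,  H_2 = 0.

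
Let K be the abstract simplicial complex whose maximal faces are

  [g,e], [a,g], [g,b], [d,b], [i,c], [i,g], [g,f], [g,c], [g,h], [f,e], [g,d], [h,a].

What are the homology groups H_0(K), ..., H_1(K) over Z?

H_0 ≅ Z,  H_1 ≅ Z^4.

K has 9 vertices, 12 edges.
rank ∂_0 = 0, rank ∂_1 = 8 ⇒ b_0 = 9 − 0 − 8 = 1; all invariant factors of ∂_1 are 1 so no torsion. So H_0 = Z.
rank ∂_1 = 8, rank ∂_2 = 0 ⇒ b_1 = 12 − 8 − 0 = 4. So H_1 = Z^4.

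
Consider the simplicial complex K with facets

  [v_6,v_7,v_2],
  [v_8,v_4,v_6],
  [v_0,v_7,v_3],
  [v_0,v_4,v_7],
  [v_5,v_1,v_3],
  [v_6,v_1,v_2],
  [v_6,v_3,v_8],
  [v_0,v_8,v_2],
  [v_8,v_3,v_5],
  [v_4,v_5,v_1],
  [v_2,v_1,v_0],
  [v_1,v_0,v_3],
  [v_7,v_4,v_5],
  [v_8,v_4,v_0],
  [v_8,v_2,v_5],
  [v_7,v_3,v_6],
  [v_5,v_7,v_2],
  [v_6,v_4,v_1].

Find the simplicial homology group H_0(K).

Order the vertices as v_0 < v_1 < v_2 < v_3 < v_4 < v_5 < v_6 < v_7 < v_8. Listing each simplex with vertices in this order, K has dimension 2 with simplices:

  0-simplices (9): [v_0], [v_1], [v_2], [v_3], [v_4], [v_5], [v_6], [v_7], [v_8]
  1-simplices (27): (27 of them)
  2-simplices (18): (18 of them)

giving chain groups C_0 ≅ Z^9, C_1 ≅ Z^27, C_2 ≅ Z^18.

∂_1: C_1 → C_0 maps an edge to its endpoints' difference, ∂[p,q] = q − p. For instance
  ∂[v_1,v_4] = [v_4] − [v_1].
As a 9×27 matrix over Z this has rank 8, with invariant factors (1,1,1,1,1,1,1,1).

∂_2: C_2 → C_1 maps a triangle to the signed sum of its edges. For instance
  ∂[v_4,v_5,v_7] = [v_5,v_7] − [v_4,v_7] + [v_4,v_5],
  ∂[v_0,v_1,v_2] = [v_1,v_2] − [v_0,v_2] + [v_0,v_1].
The 27×18 boundary matrix has rank 17 and Smith normal form diag(1,1,1,1,1,1,1,1,1,1,1,1,1,1,1,1,1).

Computing H_k = (kernel of ∂_k) / (image of ∂_{k+1}):

  H_0: rank C_0 − rank ∂_1 = 9 − 8 = 1, and the invariant factors of ∂_1 are all 1, so H_0 = Z.

H_0 ≅ Z.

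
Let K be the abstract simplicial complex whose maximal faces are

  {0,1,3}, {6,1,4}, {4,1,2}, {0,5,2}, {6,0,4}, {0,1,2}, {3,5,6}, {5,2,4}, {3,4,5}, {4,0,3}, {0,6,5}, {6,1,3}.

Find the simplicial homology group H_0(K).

H_0 ≅ Z.

We work with the vertex ordering 0 < 1 < 2 < 3 < 4 < 5 < 6. The simplices of K, each written with vertices in increasing order, are:

  0-simplices (7): [0], [1], [2], [3], [4], [5], [6]
  1-simplices (18): [0,1], [0,2], [0,3], [0,4], [0,5], [0,6], [1,2], [1,3], [1,4], [1,6], [2,4], [2,5], [3,4], [3,5], [3,6], [4,5], [4,6], [5,6]
  2-simplices (12): [0,1,2], [0,1,3], [0,2,5], [0,3,4], [0,4,6], [0,5,6], [1,2,4], [1,3,6], [1,4,6], [2,4,5], [3,4,5], [3,5,6]

so the chain groups are C_0 ≅ Z^7, C_1 ≅ Z^18, C_2 ≅ Z^12.

Boundary ∂_1: C_1 → C_0 maps an edge to its endpoints' difference, ∂[p,q] = q − p. For instance
  ∂[0,3] = [3] − [0].
As a 7×18 matrix over Z this has rank 6, with invariant factors (1,1,1,1,1,1).

The boundary map ∂_2: C_2 → C_1 maps a triangle to the signed sum of its edges. For instance
  ∂[0,4,6] = [4,6] − [0,6] + [0,4],
  ∂[0,1,2] = [1,2] − [0,2] + [0,1].
The resulting 18×12 matrix has rank 12, and its Smith normal form has invariant factors (1,1,1,1,1,1,1,1,1,1,1,2).

Now H_k = ker ∂_k / im ∂_{k+1}, so:

  H_0: rank C_0 − rank ∂_1 = 7 − 6 = 1, and the invariant factors of ∂_1 are all 1, so H_0 = Z.

(K is a triangulation of the real projective plane RP^2.)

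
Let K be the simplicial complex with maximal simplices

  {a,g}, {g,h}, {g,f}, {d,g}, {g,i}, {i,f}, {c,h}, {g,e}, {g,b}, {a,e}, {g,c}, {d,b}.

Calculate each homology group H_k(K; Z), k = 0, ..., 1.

Order the vertices as a < b < c < d < e < f < g < h < i. Listing each simplex with vertices in this order, K has dimension 1 with simplices:

  0-simplices (9): a, b, c, d, e, f, g, h, i
  1-simplices (12): ae, ag, bd, bg, cg, ch, dg, eg, fg, fi, gh, gi

Hence C_0 ≅ Z^9, C_1 ≅ Z^12.

The boundary map ∂_1: C_1 → C_0 is given by ∂[p,q] = [q] − [p].
As a 9×12 matrix over Z this has rank 8, with invariant factors (1,1,1,1,1,1,1,1).

From H_k ≅ ker(∂_k) / im(∂_{k+1}) we obtain:

  H_0: rank C_0 − rank ∂_1 = 9 − 8 = 1, and the invariant factors of ∂_1 are all 1, so H_0 ≅ Z.
  H_1: rank ker ∂_1 − rank ∂_2 = (12 − 8) − 0 = 4, and there is no ∂_2, so H_1 ≅ Z^4.

As a check, the Euler characteristic is 9 − 12 = -3, which agrees with 1 − 4 = -3.

H_0 ≅ Z,  H_1 ≅ Z^4.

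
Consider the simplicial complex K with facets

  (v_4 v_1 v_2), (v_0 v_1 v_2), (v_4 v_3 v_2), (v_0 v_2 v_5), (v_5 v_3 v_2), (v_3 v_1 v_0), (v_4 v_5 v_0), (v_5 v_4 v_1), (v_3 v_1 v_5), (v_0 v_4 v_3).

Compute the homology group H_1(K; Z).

H_1 ≅ Z/2.

Take the total order v_0 < v_1 < v_2 < v_3 < v_4 < v_5 on the vertex set. Then K (dimension 2) consists of the simplices:

  0-simplices (6): [v_0], [v_1], [v_2], [v_3], [v_4], [v_5]
  1-simplices (15): (15 of them)
  2-simplices (10): [v_0,v_1,v_2], [v_0,v_1,v_3], [v_0,v_2,v_5], [v_0,v_3,v_4], [v_0,v_4,v_5], [v_1,v_2,v_4], [v_1,v_3,v_5], [v_1,v_4,v_5], [v_2,v_3,v_4], [v_2,v_3,v_5]

so the chain groups are C_0 ≅ Z^6, C_1 ≅ Z^15, C_2 ≅ Z^10.

The boundary map ∂_1: C_1 → C_0 maps an edge to its endpoints' difference, ∂[p,q] = q − p. For instance
  ∂[v_2,v_3] = [v_3] − [v_2].
The resulting 6×15 matrix has rank 5, and its Smith normal form has invariant factors (1,1,1,1,1).

Boundary ∂_2: C_2 → C_1 maps a triangle to the signed sum of its edges. For instance
  ∂[v_0,v_1,v_2] = [v_1,v_2] − [v_0,v_2] + [v_0,v_1],
  ∂[v_2,v_3,v_5] = [v_3,v_5] − [v_2,v_5] + [v_2,v_3].
The resulting 15×10 matrix has rank 10, and its Smith normal form has invariant factors (1,1,1,1,1,1,1,1,1,2).

From H_k ≅ ker(∂_k) / im(∂_{k+1}) we obtain:

  H_1: rank ker ∂_1 − rank ∂_2 = (15 − 5) − 10 = 0, and ∂_2 has invariant factor 2 > 1, so H_1 = Z/2.

(K is a triangulation of the real projective plane RP^2.)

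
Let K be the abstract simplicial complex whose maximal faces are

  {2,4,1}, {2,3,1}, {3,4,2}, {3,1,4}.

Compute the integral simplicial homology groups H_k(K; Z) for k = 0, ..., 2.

K has 4 vertices, 6 edges, 4 triangles.
rank ∂_0 = 0, rank ∂_1 = 3 ⇒ b_0 = 4 − 0 − 3 = 1; all invariant factors of ∂_1 are 1 so no torsion. So H_0 = Z.
rank ∂_1 = 3, rank ∂_2 = 3 ⇒ b_1 = 6 − 3 − 3 = 0; all invariant factors of ∂_2 are 1 so no torsion. So H_1 = 0.
rank ∂_2 = 3, rank ∂_3 = 0 ⇒ b_2 = 4 − 3 − 0 = 1. So H_2 = Z.

H_0 = Z,  H_1 = 0,  H_2 = Z.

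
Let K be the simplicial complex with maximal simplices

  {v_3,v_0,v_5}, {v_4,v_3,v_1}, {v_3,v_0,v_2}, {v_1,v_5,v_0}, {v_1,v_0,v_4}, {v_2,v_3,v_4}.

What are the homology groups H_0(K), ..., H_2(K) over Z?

We work with the vertex ordering v_0 < v_1 < v_2 < v_3 < v_4 < v_5. The simplices of K, each written with vertices in increasing order, are:

  0-simplices (6): [v_0], [v_1], [v_2], [v_3], [v_4], [v_5]
  1-simplices (12): [v_0,v_1], [v_0,v_2], [v_0,v_3], [v_0,v_4], [v_0,v_5], [v_1,v_3], [v_1,v_4], [v_1,v_5], [v_2,v_3], [v_2,v_4], [v_3,v_4], [v_3,v_5]
  2-simplices (6): [v_0,v_1,v_4], [v_0,v_1,v_5], [v_0,v_2,v_3], [v_0,v_3,v_5], [v_1,v_3,v_4], [v_2,v_3,v_4]

Hence C_0 ≅ Z^6, C_1 ≅ Z^12, C_2 ≅ Z^6.

The boundary map ∂_1: C_1 → C_0 sends each edge [p,q] (with p < q) to q − p.
As a 6×12 matrix over Z this has rank 5, with invariant factors (1,1,1,1,1).

The boundary map ∂_2: C_2 → C_1 acts by ∂[p,q,r] = [q,r] − [p,r] + [p,q]. For instance
  ∂[v_0,v_1,v_5] = [v_1,v_5] − [v_0,v_5] + [v_0,v_1],
  ∂[v_2,v_3,v_4] = [v_3,v_4] − [v_2,v_4] + [v_2,v_3].
This gives a 12×6 integer matrix of rank 6; reducing to Smith normal form yields diagonal entries (1,1,1,1,1,1).

Now H_k = ker ∂_k / im ∂_{k+1}, so:

  H_0: rank C_0 − rank ∂_1 = 6 − 5 = 1, and the invariant factors of ∂_1 are all 1, so H_0 = Z.
  H_1: rank ker ∂_1 − rank ∂_2 = (12 − 5) − 6 = 1, and the invariant factors of ∂_2 are all 1, so H_1 = Z.
  H_2: rank ker ∂_2 − rank ∂_3 = (6 − 6) − 0 = 0, and there is no ∂_3, so H_2 = 0.

H_0 = Z,  H_1 = Z,  H_2 = 0.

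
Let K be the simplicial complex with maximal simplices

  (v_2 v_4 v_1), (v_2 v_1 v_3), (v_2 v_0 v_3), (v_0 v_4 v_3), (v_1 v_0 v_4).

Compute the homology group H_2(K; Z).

We work with the vertex ordering v_0 < v_1 < v_2 < v_3 < v_4. The simplices of K, each written with vertices in increasing order, are:

  0-simplices (5): [v_0], [v_1], [v_2], [v_3], [v_4]
  1-simplices (10): [v_0,v_1], [v_0,v_2], [v_0,v_3], [v_0,v_4], [v_1,v_2], [v_1,v_3], [v_1,v_4], [v_2,v_3], [v_2,v_4], [v_3,v_4]
  2-simplices (5): [v_0,v_1,v_4], [v_0,v_2,v_3], [v_0,v_3,v_4], [v_1,v_2,v_3], [v_1,v_2,v_4]

giving chain groups C_0 ≅ Z^5, C_1 ≅ Z^10, C_2 ≅ Z^5.

∂_1: C_1 → C_0 maps an edge to its endpoints' difference, ∂[p,q] = q − p. For instance
  ∂[v_0,v_4] = [v_4] − [v_0].
This gives a 5×10 integer matrix of rank 4; reducing to Smith normal form yields diagonal entries (1,1,1,1).

∂_2: C_2 → C_1 sends each 2-simplex [p,q,r] to [q,r] − [p,r] + [p,q]. For instance
  ∂[v_0,v_1,v_4] = [v_1,v_4] − [v_0,v_4] + [v_0,v_1],
  ∂[v_0,v_2,v_3] = [v_2,v_3] − [v_0,v_3] + [v_0,v_2].
The resulting 10×5 matrix has rank 5, and its Smith normal form has invariant factors (1,1,1,1,1).

Computing H_k = (kernel of ∂_k) / (image of ∂_{k+1}):

  H_2: rank ker ∂_2 − rank ∂_3 = (5 − 5) − 0 = 0, and there is no ∂_3, so H_2 = 0.

H_2 ≅ 0.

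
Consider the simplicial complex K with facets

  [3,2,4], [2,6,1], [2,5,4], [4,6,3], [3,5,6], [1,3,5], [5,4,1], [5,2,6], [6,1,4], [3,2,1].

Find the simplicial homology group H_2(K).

H_2 ≅ 0.

Fix the vertex order 1 < 2 < 3 < 4 < 5 < 6 and write every simplex with vertices in increasing order. Then dim K = 2 and the simplices of K are:

  0-simplices (6): [1], [2], [3], [4], [5], [6]
  1-simplices (15): [1,2], [1,3], [1,4], [1,5], [1,6], [2,3], [2,4], [2,5], [2,6], [3,4], [3,5], [3,6], [4,5], [4,6], [5,6]
  2-simplices (10): [1,2,3], [1,2,6], [1,3,5], [1,4,5], [1,4,6], [2,3,4], [2,4,5], [2,5,6], [3,4,6], [3,5,6]

Hence C_0 ≅ Z^6, C_1 ≅ Z^15, C_2 ≅ Z^10.

The boundary map ∂_1: C_1 → C_0 is given by ∂[p,q] = [q] − [p]. For instance
  ∂[4,6] = [6] − [4].
The 6×15 boundary matrix has rank 5 and Smith normal form diag(1,1,1,1,1).

The boundary map ∂_2: C_2 → C_1 acts by ∂[p,q,r] = [q,r] − [p,r] + [p,q]. For instance
  ∂[1,2,6] = [2,6] − [1,6] + [1,2],
  ∂[3,4,6] = [4,6] − [3,6] + [3,4].
The 15×10 boundary matrix has rank 10 and Smith normal form diag(1,1,1,1,1,1,1,1,1,2).

Reading off H_k = ker ∂_k / im ∂_{k+1}:

  H_2: rank ker ∂_2 − rank ∂_3 = (10 − 10) − 0 = 0, and there is no ∂_3, so H_2 ≅ 0.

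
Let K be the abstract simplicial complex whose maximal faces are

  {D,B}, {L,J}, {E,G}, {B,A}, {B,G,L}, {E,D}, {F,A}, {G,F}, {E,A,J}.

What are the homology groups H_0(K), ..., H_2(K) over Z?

H_0 = Z,  H_1 = Z^4,  H_2 = 0.

We work with the vertex ordering A < B < D < E < F < G < J < L. The simplices of K, each written with vertices in increasing order, are:

  0-simplices (8): A, B, D, E, F, G, J, L
  1-simplices (13): AB, AE, AF, AJ, BD, BG, BL, DE, EG, EJ, FG, GL, JL
  2-simplices (2): AEJ, BGL

Hence C_0 ≅ Z^8, C_1 ≅ Z^13, C_2 ≅ Z^2.

∂_1: C_1 → C_0 maps an edge to its endpoints' difference, ∂[p,q] = q − p.
The 8×13 boundary matrix has rank 7 and Smith normal form diag(1,1,1,1,1,1,1).

The boundary map ∂_2: C_2 → C_1 acts by ∂[p,q,r] = [q,r] − [p,r] + [p,q]. For instance
  ∂AEJ = EJ − AJ + AE,
  ∂BGL = GL − BL + BG.
The 13×2 boundary matrix has rank 2 and Smith normal form diag(1,1).

Now H_k = ker ∂_k / im ∂_{k+1}, so:

  H_0: rank C_0 − rank ∂_1 = 8 − 7 = 1, and the invariant factors of ∂_1 are all 1, so H_0 = Z.
  H_1: rank ker ∂_1 − rank ∂_2 = (13 − 7) − 2 = 4, and the invariant factors of ∂_2 are all 1, so H_1 = Z^4.
  H_2: rank ker ∂_2 − rank ∂_3 = (2 − 2) − 0 = 0, and there is no ∂_3, so H_2 = 0.

As a check, the Euler characteristic is 8 − 13 + 2 = -3, which agrees with 1 − 4 + 0 = -3.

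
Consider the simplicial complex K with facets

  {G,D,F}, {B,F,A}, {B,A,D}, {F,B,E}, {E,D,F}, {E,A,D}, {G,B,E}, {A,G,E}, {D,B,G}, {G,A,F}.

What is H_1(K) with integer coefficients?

Take the total order A < B < D < E < F < G on the vertex set. Then K (dimension 2) consists of the simplices:

  0-simplices (6): A, B, D, E, F, G
  1-simplices (15): AB, AD, AE, AF, AG, BD, BE, BF, BG, DE, DF, DG, EF, EG, FG
  2-simplices (10): ABD, ABF, ADE, AEG, AFG, BDG, BEF, BEG, DEF, DFG

so the chain groups are C_0 ≅ Z^6, C_1 ≅ Z^15, C_2 ≅ Z^10.

Boundary ∂_1: C_1 → C_0 maps an edge to its endpoints' difference, ∂[p,q] = q − p. For instance
  ∂AB = B − A.
The 6×15 boundary matrix has rank 5 and Smith normal form diag(1,1,1,1,1).

∂_2: C_2 → C_1 acts by ∂[p,q,r] = [q,r] − [p,r] + [p,q]. For instance
  ∂DEF = EF − DF + DE,
  ∂ABD = BD − AD + AB.
The resulting 15×10 matrix has rank 10, and its Smith normal form has invariant factors (1,1,1,1,1,1,1,1,1,2).

Reading off H_k = ker ∂_k / im ∂_{k+1}:

  H_1: rank ker ∂_1 − rank ∂_2 = (15 − 5) − 10 = 0, and ∂_2 has invariant factor 2 > 1, so H_1 = Z/2Z.

H_1 ≅ Z/2Z.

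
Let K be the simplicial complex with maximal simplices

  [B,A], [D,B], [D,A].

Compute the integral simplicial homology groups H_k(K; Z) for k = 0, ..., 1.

H_0 = Z,  H_1 = Z.

Take the total order A < B < D on the vertex set. Then K (dimension 1) consists of the simplices:

  0-simplices (3): A, B, D
  1-simplices (3): AB, AD, BD

giving chain groups C_0 ≅ Z^3, C_1 ≅ Z^3.

Boundary ∂_1: C_1 → C_0 maps an edge to its endpoints' difference, ∂[p,q] = q − p. For instance
  ∂AB = B − A.
This gives a 3×3 integer matrix of rank 2; reducing to Smith normal form yields diagonal entries (1,1).

Reading off H_k = ker ∂_k / im ∂_{k+1}:

  H_0: rank C_0 − rank ∂_1 = 3 − 2 = 1, and the invariant factors of ∂_1 are all 1, so H_0 = Z.
  H_1: rank ker ∂_1 − rank ∂_2 = (3 − 2) − 0 = 1, and there is no ∂_2, so H_1 = Z.

As a check, the Euler characteristic is 3 − 3 = 0, which agrees with 1 − 1 = 0.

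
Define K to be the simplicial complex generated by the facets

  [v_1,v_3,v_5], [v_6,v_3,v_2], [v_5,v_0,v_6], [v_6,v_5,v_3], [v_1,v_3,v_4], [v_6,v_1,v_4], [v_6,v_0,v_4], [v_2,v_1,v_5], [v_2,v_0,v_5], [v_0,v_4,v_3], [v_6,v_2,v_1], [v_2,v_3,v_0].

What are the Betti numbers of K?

b_0 = 1, b_1 = 0, b_2 = 0.

Fix the vertex order v_0 < v_1 < v_2 < v_3 < v_4 < v_5 < v_6 and write every simplex with vertices in increasing order. Then dim K = 2 and the simplices of K are:

  0-simplices (7): [v_0], [v_1], [v_2], [v_3], [v_4], [v_5], [v_6]
  1-simplices (18): (18 of them)
  2-simplices (12): (12 of them)

giving chain groups C_0 ≅ Z^7, C_1 ≅ Z^18, C_2 ≅ Z^12.

∂_1: C_1 → C_0 is given by ∂[p,q] = [q] − [p].
This gives a 7×18 integer matrix of rank 6; reducing to Smith normal form yields diagonal entries (1,1,1,1,1,1).

The boundary map ∂_2: C_2 → C_1 maps a triangle to the signed sum of its edges. For instance
  ∂[v_1,v_2,v_6] = [v_2,v_6] − [v_1,v_6] + [v_1,v_2],
  ∂[v_2,v_3,v_6] = [v_3,v_6] − [v_2,v_6] + [v_2,v_3].
The resulting 18×12 matrix has rank 12, and its Smith normal form has invariant factors (1,1,1,1,1,1,1,1,1,1,1,2).

Computing H_k = (kernel of ∂_k) / (image of ∂_{k+1}):

  H_0: rank C_0 − rank ∂_1 = 7 − 6 = 1, and the invariant factors of ∂_1 are all 1, so H_0 = Z.
  H_1: rank ker ∂_1 − rank ∂_2 = (18 − 6) − 12 = 0, and ∂_2 has invariant factor 2 > 1, so H_1 = Z_2.
  H_2: rank ker ∂_2 − rank ∂_3 = (12 − 12) − 0 = 0, and there is no ∂_3, so H_2 = 0.

As a check, the Euler characteristic is 7 − 18 + 12 = 1, which agrees with 1 − 0 + 0 = 1.

Hence the Betti numbers are b_0 = 1, b_1 = 0, b_2 = 0.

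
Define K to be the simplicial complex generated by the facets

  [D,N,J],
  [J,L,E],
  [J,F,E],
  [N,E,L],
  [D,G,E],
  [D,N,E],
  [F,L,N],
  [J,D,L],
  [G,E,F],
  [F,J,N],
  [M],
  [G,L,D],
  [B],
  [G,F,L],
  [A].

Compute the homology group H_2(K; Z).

H_2 ≅ 0.

Fix the vertex order A < B < D < E < F < G < J < L < M < N and write every simplex with vertices in increasing order. Then dim K = 2 and the simplices of K are:

  0-simplices (10): A, B, D, E, F, G, J, L, M, N
  1-simplices (18): DE, DG, DJ, DL, DN, EF, EG, EJ, EL, EN, FG, FJ, FL, FN, GL, JL, JN, LN
  2-simplices (12): DEG, DEN, DGL, DJL, DJN, EFG, EFJ, EJL, ELN, FGL, FJN, FLN

giving chain groups C_0 ≅ Z^10, C_1 ≅ Z^18, C_2 ≅ Z^12.

∂_1: C_1 → C_0 is given by ∂[p,q] = [q] − [p].
The resulting 10×18 matrix has rank 6, and its Smith normal form has invariant factors (1,1,1,1,1,1).

Boundary ∂_2: C_2 → C_1 maps a triangle to the signed sum of its edges. For instance
  ∂EJL = JL − EL + EJ,
  ∂DEG = EG − DG + DE.
As a 18×12 matrix over Z this has rank 12, with invariant factors (1,1,1,1,1,1,1,1,1,1,1,2).

From H_k ≅ ker(∂_k) / im(∂_{k+1}) we obtain:

  H_2: rank ker ∂_2 − rank ∂_3 = (12 − 12) − 0 = 0, and there is no ∂_3, so H_2 ≅ 0.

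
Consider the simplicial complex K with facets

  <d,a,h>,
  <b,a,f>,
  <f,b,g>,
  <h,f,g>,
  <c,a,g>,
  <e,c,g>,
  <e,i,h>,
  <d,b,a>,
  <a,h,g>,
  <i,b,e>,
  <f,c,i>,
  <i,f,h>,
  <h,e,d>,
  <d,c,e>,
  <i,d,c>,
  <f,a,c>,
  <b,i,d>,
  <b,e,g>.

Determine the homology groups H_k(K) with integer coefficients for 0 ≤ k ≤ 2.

We work with the vertex ordering a < b < c < d < e < f < g < h < i. The simplices of K, each written with vertices in increasing order, are:

  0-simplices (9): a, b, c, d, e, f, g, h, i
  1-simplices (27): ab, ac, ad, af, ag, ah, bd, be, bf, bg, bi, cd, ce, cf, cg, ci, de, dh, di, eg, eh, ei, fg, fh, fi, gh, hi
  2-simplices (18): abd, abf, acf, acg, adh, agh, bdi, beg, bei, bfg, cde, cdi, ceg, cfi, deh, ehi, fgh, fhi

giving chain groups C_0 ≅ Z^9, C_1 ≅ Z^27, C_2 ≅ Z^18.

Boundary ∂_1: C_1 → C_0 is given by ∂[p,q] = [q] − [p]. For instance
  ∂bd = d − b.
The 9×27 boundary matrix has rank 8 and Smith normal form diag(1,1,1,1,1,1,1,1).

The boundary map ∂_2: C_2 → C_1 acts by ∂[p,q,r] = [q,r] − [p,r] + [p,q]. For instance
  ∂acf = cf − af + ac,
  ∂bdi = di − bi + bd.
The resulting 27×18 matrix has rank 18, and its Smith normal form has invariant factors (1,1,1,1,1,1,1,1,1,1,1,1,1,1,1,1,1,2).

From H_k ≅ ker(∂_k) / im(∂_{k+1}) we obtain:

  H_0: rank C_0 − rank ∂_1 = 9 − 8 = 1, and the invariant factors of ∂_1 are all 1, so H_0 ≅ Z.
  H_1: rank ker ∂_1 − rank ∂_2 = (27 − 8) − 18 = 1, and ∂_2 has invariant factor 2 > 1, so H_1 ≅ Z ⊕ Z/2Z.
  H_2: rank ker ∂_2 − rank ∂_3 = (18 − 18) − 0 = 0, and there is no ∂_3, so H_2 ≅ 0.

(K is a triangulation of the Klein bottle.)

H_0 ≅ Z,  H_1 ≅ Z ⊕ Z/2Z,  H_2 = 0.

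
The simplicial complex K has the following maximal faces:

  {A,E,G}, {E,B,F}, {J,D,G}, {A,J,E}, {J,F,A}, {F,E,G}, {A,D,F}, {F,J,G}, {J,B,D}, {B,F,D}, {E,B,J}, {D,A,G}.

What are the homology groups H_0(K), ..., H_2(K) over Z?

H_0 = Z,  H_1 = Z/2Z,  H_2 = 0.

We work with the vertex ordering A < B < D < E < F < G < J. The simplices of K, each written with vertices in increasing order, are:

  0-simplices (7): A, B, D, E, F, G, J
  1-simplices (18): AD, AE, AF, AG, AJ, BD, BE, BF, BJ, DF, DG, DJ, EF, EG, EJ, FG, FJ, GJ
  2-simplices (12): ADF, ADG, AEG, AEJ, AFJ, BDF, BDJ, BEF, BEJ, DGJ, EFG, FGJ

giving chain groups C_0 ≅ Z^7, C_1 ≅ Z^18, C_2 ≅ Z^12.

Boundary ∂_1: C_1 → C_0 maps an edge to its endpoints' difference, ∂[p,q] = q − p. For instance
  ∂GJ = J − G.
As a 7×18 matrix over Z this has rank 6, with invariant factors (1,1,1,1,1,1).

∂_2: C_2 → C_1 maps a triangle to the signed sum of its edges. For instance
  ∂BDF = DF − BF + BD,
  ∂ADG = DG − AG + AD.
This gives a 18×12 integer matrix of rank 12; reducing to Smith normal form yields diagonal entries (1,1,1,1,1,1,1,1,1,1,1,2).

Now H_k = ker ∂_k / im ∂_{k+1}, so:

  H_0: rank C_0 − rank ∂_1 = 7 − 6 = 1, and the invariant factors of ∂_1 are all 1, so H_0 ≅ Z.
  H_1: rank ker ∂_1 − rank ∂_2 = (18 − 6) − 12 = 0, and ∂_2 has invariant factor 2 > 1, so H_1 ≅ Z/2Z.
  H_2: rank ker ∂_2 − rank ∂_3 = (12 − 12) − 0 = 0, and there is no ∂_3, so H_2 ≅ 0.

As a check, the Euler characteristic is 7 − 18 + 12 = 1, which agrees with 1 − 0 + 0 = 1.
(K is a triangulation of the real projective plane RP^2.)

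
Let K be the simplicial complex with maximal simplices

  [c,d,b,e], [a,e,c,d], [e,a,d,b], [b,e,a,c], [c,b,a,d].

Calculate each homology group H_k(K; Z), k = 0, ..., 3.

We work with the vertex ordering a < b < c < d < e. The simplices of K, each written with vertices in increasing order, are:

  0-simplices (5): a, b, c, d, e
  1-simplices (10): ab, ac, ad, ae, bc, bd, be, cd, ce, de
  2-simplices (10): abc, abd, abe, acd, ace, ade, bcd, bce, bde, cde
  3-simplices (5): abcd, abce, abde, acde, bcde

so the chain groups are C_0 ≅ Z^5, C_1 ≅ Z^10, C_2 ≅ Z^10, C_3 ≅ Z^5.

Boundary ∂_1: C_1 → C_0 is given by ∂[p,q] = [q] − [p]. For instance
  ∂ad = d − a.
The 5×10 boundary matrix has rank 4 and Smith normal form diag(1,1,1,1).

The boundary map ∂_2: C_2 → C_1 sends each 2-simplex [p,q,r] to [q,r] − [p,r] + [p,q]. For instance
  ∂ade = de − ae + ad,
  ∂cde = de − ce + cd.
The resulting 10×10 matrix has rank 6, and its Smith normal form has invariant factors (1,1,1,1,1,1).

Boundary ∂_3: C_3 → C_2 sends each 3-simplex σ to the alternating sum Σ_i (−1)^i (σ with its i-th vertex removed). For instance
  ∂abce = bce − ace + abe − abc,
  ∂bcde = cde − bde + bce − bcd.
As a 10×5 matrix over Z this has rank 4, with invariant factors (1,1,1,1).

Now H_k = ker ∂_k / im ∂_{k+1}, so:

  H_0: rank C_0 − rank ∂_1 = 5 − 4 = 1, and the invariant factors of ∂_1 are all 1, so H_0 = Z.
  H_1: rank ker ∂_1 − rank ∂_2 = (10 − 4) − 6 = 0, and the invariant factors of ∂_2 are all 1, so H_1 = 0.
  H_2: rank ker ∂_2 − rank ∂_3 = (10 − 6) − 4 = 0, and the invariant factors of ∂_3 are all 1, so H_2 = 0.
  H_3: rank ker ∂_3 − rank ∂_4 = (5 − 4) − 0 = 1, and there is no ∂_4, so H_3 = Z.

H_0 = Z,  H_1 = 0,  H_2 = 0,  H_3 = Z.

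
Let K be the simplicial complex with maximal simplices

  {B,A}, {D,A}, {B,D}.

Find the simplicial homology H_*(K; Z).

H_0 = Z,  H_1 = Z.

We work with the vertex ordering A < B < D. The simplices of K, each written with vertices in increasing order, are:

  0-simplices (3): A, B, D
  1-simplices (3): AB, AD, BD

so the chain groups are C_0 ≅ Z^3, C_1 ≅ Z^3.

∂_1: C_1 → C_0 is given by ∂[p,q] = [q] − [p].
As a 3×3 matrix over Z this has rank 2, with invariant factors (1,1).

From H_k ≅ ker(∂_k) / im(∂_{k+1}) we obtain:

  H_0: rank C_0 − rank ∂_1 = 3 − 2 = 1, and the invariant factors of ∂_1 are all 1, so H_0 ≅ Z.
  H_1: rank ker ∂_1 − rank ∂_2 = (3 − 2) − 0 = 1, and there is no ∂_2, so H_1 ≅ Z.

As a check, the Euler characteristic is 3 − 3 = 0, which agrees with 1 − 1 = 0.
(K is a triangulation of the circle S^1.)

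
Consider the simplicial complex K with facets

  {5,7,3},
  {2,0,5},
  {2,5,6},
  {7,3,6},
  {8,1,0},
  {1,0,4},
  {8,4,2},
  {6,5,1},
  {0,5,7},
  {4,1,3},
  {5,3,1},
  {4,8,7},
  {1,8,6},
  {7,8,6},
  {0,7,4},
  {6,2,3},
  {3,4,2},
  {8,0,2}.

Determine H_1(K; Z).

H_1 ≅ Z ⊕ Z/2Z.

Fix the vertex order 0 < 1 < 2 < 3 < 4 < 5 < 6 < 7 < 8 and write every simplex with vertices in increasing order. Then dim K = 2 and the simplices of K are:

  0-simplices (9): [0], [1], [2], [3], [4], [5], [6], [7], [8]
  1-simplices (27): (27 of them)
  2-simplices (18): [0,1,4], [0,1,8], [0,2,5], [0,2,8], [0,4,7], [0,5,7], [1,3,4], [1,3,5], [1,5,6], [1,6,8], [2,3,4], [2,3,6], [2,4,8], [2,5,6], [3,5,7], [3,6,7], [4,7,8], [6,7,8]

so the chain groups are C_0 ≅ Z^9, C_1 ≅ Z^27, C_2 ≅ Z^18.

∂_1: C_1 → C_0 maps an edge to its endpoints' difference, ∂[p,q] = q − p. For instance
  ∂[7,8] = [8] − [7].
The 9×27 boundary matrix has rank 8 and Smith normal form diag(1,1,1,1,1,1,1,1).

The boundary map ∂_2: C_2 → C_1 acts by ∂[p,q,r] = [q,r] − [p,r] + [p,q]. For instance
  ∂[0,1,8] = [1,8] − [0,8] + [0,1],
  ∂[6,7,8] = [7,8] − [6,8] + [6,7].
The 27×18 boundary matrix has rank 18 and Smith normal form diag(1,1,1,1,1,1,1,1,1,1,1,1,1,1,1,1,1,2).

Now H_k = ker ∂_k / im ∂_{k+1}, so:

  H_1: rank ker ∂_1 − rank ∂_2 = (27 − 8) − 18 = 1, and ∂_2 has invariant factor 2 > 1, so H_1 = Z ⊕ Z/2Z.

(K is a triangulation of the Klein bottle.)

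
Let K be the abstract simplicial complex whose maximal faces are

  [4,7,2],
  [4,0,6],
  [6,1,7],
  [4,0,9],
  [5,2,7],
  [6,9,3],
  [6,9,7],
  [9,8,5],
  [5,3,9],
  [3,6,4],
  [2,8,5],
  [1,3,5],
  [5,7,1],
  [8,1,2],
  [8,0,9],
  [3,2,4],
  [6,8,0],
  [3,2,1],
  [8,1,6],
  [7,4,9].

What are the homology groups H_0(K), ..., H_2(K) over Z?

H_0 = Z,  H_1 = Z ⊕ Z/2,  H_2 = 0.

We work with the vertex ordering 0 < 1 < 2 < 3 < 4 < 5 < 6 < 7 < 8 < 9. The simplices of K, each written with vertices in increasing order, are:

  0-simplices (10): [0], [1], [2], [3], [4], [5], [6], [7], [8], [9]
  1-simplices (30): (30 of them)
  2-simplices (20): (20 of them)

giving chain groups C_0 ≅ Z^10, C_1 ≅ Z^30, C_2 ≅ Z^20.

The boundary map ∂_1: C_1 → C_0 is given by ∂[p,q] = [q] − [p]. For instance
  ∂[4,6] = [6] − [4].
This gives a 10×30 integer matrix of rank 9; reducing to Smith normal form yields diagonal entries (1,1,1,1,1,1,1,1,1).

∂_2: C_2 → C_1 maps a triangle to the signed sum of its edges. For instance
  ∂[3,5,9] = [5,9] − [3,9] + [3,5],
  ∂[1,3,5] = [3,5] − [1,5] + [1,3].
As a 30×20 matrix over Z this has rank 20, with invariant factors (1,1,1,1,1,1,1,1,1,1,1,1,1,1,1,1,1,1,1,2).

From H_k ≅ ker(∂_k) / im(∂_{k+1}) we obtain:

  H_0: rank C_0 − rank ∂_1 = 10 − 9 = 1, and the invariant factors of ∂_1 are all 1, so H_0 ≅ Z.
  H_1: rank ker ∂_1 − rank ∂_2 = (30 − 9) − 20 = 1, and ∂_2 has invariant factor 2 > 1, so H_1 ≅ Z ⊕ Z/2.
  H_2: rank ker ∂_2 − rank ∂_3 = (20 − 20) − 0 = 0, and there is no ∂_3, so H_2 ≅ 0.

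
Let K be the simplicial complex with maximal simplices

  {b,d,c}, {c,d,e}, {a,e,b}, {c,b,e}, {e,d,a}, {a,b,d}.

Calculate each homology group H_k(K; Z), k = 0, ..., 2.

H_0 ≅ Z,  H_1 = 0,  H_2 ≅ Z.

We work with the vertex ordering a < b < c < d < e. The simplices of K, each written with vertices in increasing order, are:

  0-simplices (5): a, b, c, d, e
  1-simplices (9): ab, ad, ae, bc, bd, be, cd, ce, de
  2-simplices (6): abd, abe, ade, bcd, bce, cde

Hence C_0 ≅ Z^5, C_1 ≅ Z^9, C_2 ≅ Z^6.

∂_1: C_1 → C_0 sends each edge [p,q] (with p < q) to q − p. For instance
  ∂ae = e − a.
The resulting 5×9 matrix has rank 4, and its Smith normal form has invariant factors (1,1,1,1).

The boundary map ∂_2: C_2 → C_1 sends each 2-simplex [p,q,r] to [q,r] − [p,r] + [p,q]. For instance
  ∂bcd = cd − bd + bc,
  ∂cde = de − ce + cd.
As a 9×6 matrix over Z this has rank 5, with invariant factors (1,1,1,1,1).

Reading off H_k = ker ∂_k / im ∂_{k+1}:

  H_0: rank C_0 − rank ∂_1 = 5 − 4 = 1, and the invariant factors of ∂_1 are all 1, so H_0 = Z.
  H_1: rank ker ∂_1 − rank ∂_2 = (9 − 4) − 5 = 0, and the invariant factors of ∂_2 are all 1, so H_1 = 0.
  H_2: rank ker ∂_2 − rank ∂_3 = (6 − 5) − 0 = 1, and there is no ∂_3, so H_2 = Z.

As a check, the Euler characteristic is 5 − 9 + 6 = 2, which agrees with 1 − 0 + 1 = 2.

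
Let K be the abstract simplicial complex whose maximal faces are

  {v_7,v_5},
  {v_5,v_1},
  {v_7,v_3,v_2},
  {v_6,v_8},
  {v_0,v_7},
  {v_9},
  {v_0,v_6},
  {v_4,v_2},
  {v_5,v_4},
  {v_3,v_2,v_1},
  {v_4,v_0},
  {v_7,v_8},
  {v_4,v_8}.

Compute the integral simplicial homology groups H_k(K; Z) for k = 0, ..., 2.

Fix the vertex order v_0 < v_1 < v_2 < v_3 < v_4 < v_5 < v_6 < v_7 < v_8 < v_9 and write every simplex with vertices in increasing order. Then dim K = 2 and the simplices of K are:

  0-simplices (10): [v_0], [v_1], [v_2], [v_3], [v_4], [v_5], [v_6], [v_7], [v_8], [v_9]
  1-simplices (15): (15 of them)
  2-simplices (2): [v_1,v_2,v_3], [v_2,v_3,v_7]

so the chain groups are C_0 ≅ Z^10, C_1 ≅ Z^15, C_2 ≅ Z^2.

The boundary map ∂_1: C_1 → C_0 is given by ∂[p,q] = [q] − [p]. For instance
  ∂[v_0,v_4] = [v_4] − [v_0].
The 10×15 boundary matrix has rank 8 and Smith normal form diag(1,1,1,1,1,1,1,1).

Boundary ∂_2: C_2 → C_1 acts by ∂[p,q,r] = [q,r] − [p,r] + [p,q]. For instance
  ∂[v_2,v_3,v_7] = [v_3,v_7] − [v_2,v_7] + [v_2,v_3],
  ∂[v_1,v_2,v_3] = [v_2,v_3] − [v_1,v_3] + [v_1,v_2].
As a 15×2 matrix over Z this has rank 2, with invariant factors (1,1).

Now H_k = ker ∂_k / im ∂_{k+1}, so:

  H_0: rank C_0 − rank ∂_1 = 10 − 8 = 2, and the invariant factors of ∂_1 are all 1, so H_0 ≅ Z^2.
  H_1: rank ker ∂_1 − rank ∂_2 = (15 − 8) − 2 = 5, and the invariant factors of ∂_2 are all 1, so H_1 ≅ Z^5.
  H_2: rank ker ∂_2 − rank ∂_3 = (2 − 2) − 0 = 0, and there is no ∂_3, so H_2 ≅ 0.

H_0 = Z^2,  H_1 = Z^5,  H_2 = 0.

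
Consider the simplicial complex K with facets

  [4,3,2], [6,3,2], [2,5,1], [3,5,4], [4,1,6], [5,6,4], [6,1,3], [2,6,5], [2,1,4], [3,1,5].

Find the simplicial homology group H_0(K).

Fix the vertex order 1 < 2 < 3 < 4 < 5 < 6 and write every simplex with vertices in increasing order. Then dim K = 2 and the simplices of K are:

  0-simplices (6): [1], [2], [3], [4], [5], [6]
  1-simplices (15): [1,2], [1,3], [1,4], [1,5], [1,6], [2,3], [2,4], [2,5], [2,6], [3,4], [3,5], [3,6], [4,5], [4,6], [5,6]
  2-simplices (10): [1,2,4], [1,2,5], [1,3,5], [1,3,6], [1,4,6], [2,3,4], [2,3,6], [2,5,6], [3,4,5], [4,5,6]

Hence C_0 ≅ Z^6, C_1 ≅ Z^15, C_2 ≅ Z^10.

Boundary ∂_1: C_1 → C_0 maps an edge to its endpoints' difference, ∂[p,q] = q − p. For instance
  ∂[1,3] = [3] − [1].
The resulting 6×15 matrix has rank 5, and its Smith normal form has invariant factors (1,1,1,1,1).

∂_2: C_2 → C_1 acts by ∂[p,q,r] = [q,r] − [p,r] + [p,q]. For instance
  ∂[1,2,4] = [2,4] − [1,4] + [1,2],
  ∂[4,5,6] = [5,6] − [4,6] + [4,5].
The 15×10 boundary matrix has rank 10 and Smith normal form diag(1,1,1,1,1,1,1,1,1,2).

Computing H_k = (kernel of ∂_k) / (image of ∂_{k+1}):

  H_0: rank C_0 − rank ∂_1 = 6 − 5 = 1, and the invariant factors of ∂_1 are all 1, so H_0 = Z.

H_0 = Z.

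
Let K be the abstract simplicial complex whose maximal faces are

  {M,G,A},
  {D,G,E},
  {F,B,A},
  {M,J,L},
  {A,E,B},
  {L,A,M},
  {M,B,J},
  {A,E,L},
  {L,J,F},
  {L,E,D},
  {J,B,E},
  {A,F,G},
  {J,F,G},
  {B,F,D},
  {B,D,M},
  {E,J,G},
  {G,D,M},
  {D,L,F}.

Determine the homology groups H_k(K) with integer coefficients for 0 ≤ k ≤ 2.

H_0 = Z,  H_1 = Z^2,  H_2 = Z.

Order the vertices as A < B < D < E < F < G < J < L < M. Listing each simplex with vertices in this order, K has dimension 2 with simplices:

  0-simplices (9): A, B, D, E, F, G, J, L, M
  1-simplices (27): AB, AE, AF, AG, AL, AM, BD, BE, BF, BJ, BM, DE, DF, DG, DL, DM, EG, EJ, EL, FG, FJ, FL, GJ, GM, JL, JM, LM
  2-simplices (18): ABE, ABF, AEL, AFG, AGM, ALM, BDF, BDM, BEJ, BJM, DEG, DEL, DFL, DGM, EGJ, FGJ, FJL, JLM

giving chain groups C_0 ≅ Z^9, C_1 ≅ Z^27, C_2 ≅ Z^18.

Boundary ∂_1: C_1 → C_0 is given by ∂[p,q] = [q] − [p]. For instance
  ∂DM = M − D.
The 9×27 boundary matrix has rank 8 and Smith normal form diag(1,1,1,1,1,1,1,1).

The boundary map ∂_2: C_2 → C_1 sends each 2-simplex [p,q,r] to [q,r] − [p,r] + [p,q]. For instance
  ∂BEJ = EJ − BJ + BE,
  ∂JLM = LM − JM + JL.
The 27×18 boundary matrix has rank 17 and Smith normal form diag(1,1,1,1,1,1,1,1,1,1,1,1,1,1,1,1,1).

Reading off H_k = ker ∂_k / im ∂_{k+1}:

  H_0: rank C_0 − rank ∂_1 = 9 − 8 = 1, and the invariant factors of ∂_1 are all 1, so H_0 = Z.
  H_1: rank ker ∂_1 − rank ∂_2 = (27 − 8) − 17 = 2, and the invariant factors of ∂_2 are all 1, so H_1 = Z^2.
  H_2: rank ker ∂_2 − rank ∂_3 = (18 − 17) − 0 = 1, and there is no ∂_3, so H_2 = Z.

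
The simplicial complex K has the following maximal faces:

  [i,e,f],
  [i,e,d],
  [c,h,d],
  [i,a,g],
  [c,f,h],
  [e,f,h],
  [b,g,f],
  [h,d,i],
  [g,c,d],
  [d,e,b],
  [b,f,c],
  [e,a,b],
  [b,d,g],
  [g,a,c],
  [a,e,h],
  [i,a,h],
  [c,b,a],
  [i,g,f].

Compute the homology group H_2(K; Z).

Order the vertices as a < b < c < d < e < f < g < h < i. Listing each simplex with vertices in this order, K has dimension 2 with simplices:

  0-simplices (9): a, b, c, d, e, f, g, h, i
  1-simplices (27): ab, ac, ae, ag, ah, ai, bc, bd, be, bf, bg, cd, cf, cg, ch, de, dg, dh, di, ef, eh, ei, fg, fh, fi, gi, hi
  2-simplices (18): abc, abe, acg, aeh, agi, ahi, bcf, bde, bdg, bfg, cdg, cdh, cfh, dei, dhi, efh, efi, fgi

so the chain groups are C_0 ≅ Z^9, C_1 ≅ Z^27, C_2 ≅ Z^18.

The boundary map ∂_1: C_1 → C_0 maps an edge to its endpoints' difference, ∂[p,q] = q − p.
As a 9×27 matrix over Z this has rank 8, with invariant factors (1,1,1,1,1,1,1,1).

The boundary map ∂_2: C_2 → C_1 sends each 2-simplex [p,q,r] to [q,r] − [p,r] + [p,q]. For instance
  ∂aeh = eh − ah + ae,
  ∂dei = ei − di + de.
As a 27×18 matrix over Z this has rank 18, with invariant factors (1,1,1,1,1,1,1,1,1,1,1,1,1,1,1,1,1,2).

From H_k ≅ ker(∂_k) / im(∂_{k+1}) we obtain:

  H_2: rank ker ∂_2 − rank ∂_3 = (18 − 18) − 0 = 0, and there is no ∂_3, so H_2 = 0.

H_2 = 0.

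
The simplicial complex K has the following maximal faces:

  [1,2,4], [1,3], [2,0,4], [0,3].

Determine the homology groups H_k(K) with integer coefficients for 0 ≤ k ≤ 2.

K has 5 vertices, 7 edges, 2 triangles.
rank ∂_0 = 0, rank ∂_1 = 4 ⇒ b_0 = 5 − 0 − 4 = 1; all invariant factors of ∂_1 are 1 so no torsion. So H_0 ≅ Z.
rank ∂_1 = 4, rank ∂_2 = 2 ⇒ b_1 = 7 − 4 − 2 = 1; all invariant factors of ∂_2 are 1 so no torsion. So H_1 ≅ Z.
rank ∂_2 = 2, rank ∂_3 = 0 ⇒ b_2 = 2 − 2 − 0 = 0. So H_2 ≅ 0.

H_0 ≅ Z,  H_1 ≅ Z,  H_2 = 0.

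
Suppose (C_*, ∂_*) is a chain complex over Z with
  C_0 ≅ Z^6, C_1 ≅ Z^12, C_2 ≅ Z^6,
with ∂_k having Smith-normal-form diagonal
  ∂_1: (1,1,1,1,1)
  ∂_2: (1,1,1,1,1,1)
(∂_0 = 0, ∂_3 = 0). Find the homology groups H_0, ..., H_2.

H_0: b_0 = 6 − 0 − 5 = 1; torsion from ∂_1 factors > 1: none. So H_0 ≅ Z.
H_1: b_1 = 12 − 5 − 6 = 1; torsion from ∂_2 factors > 1: none. So H_1 ≅ Z.
H_2: b_2 = 6 − 6 − 0 = 0; torsion from ∂_3 factors > 1: none. So H_2 ≅ 0.

H_0 ≅ Z,  H_1 ≅ Z,  H_2 = 0.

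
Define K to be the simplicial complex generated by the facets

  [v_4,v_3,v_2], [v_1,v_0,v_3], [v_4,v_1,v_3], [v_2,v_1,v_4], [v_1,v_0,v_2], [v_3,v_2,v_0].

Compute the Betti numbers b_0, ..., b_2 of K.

K has 5 vertices, 9 edges, 6 triangles.
rank ∂_0 = 0, rank ∂_1 = 4 ⇒ b_0 = 5 − 0 − 4 = 1; all invariant factors of ∂_1 are 1 so no torsion. So H_0 = Z.
rank ∂_1 = 4, rank ∂_2 = 5 ⇒ b_1 = 9 − 4 − 5 = 0; all invariant factors of ∂_2 are 1 so no torsion. So H_1 = 0.
rank ∂_2 = 5, rank ∂_3 = 0 ⇒ b_2 = 6 − 5 − 0 = 1. So H_2 = Z.

b_0 = 1, b_1 = 0, b_2 = 1.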